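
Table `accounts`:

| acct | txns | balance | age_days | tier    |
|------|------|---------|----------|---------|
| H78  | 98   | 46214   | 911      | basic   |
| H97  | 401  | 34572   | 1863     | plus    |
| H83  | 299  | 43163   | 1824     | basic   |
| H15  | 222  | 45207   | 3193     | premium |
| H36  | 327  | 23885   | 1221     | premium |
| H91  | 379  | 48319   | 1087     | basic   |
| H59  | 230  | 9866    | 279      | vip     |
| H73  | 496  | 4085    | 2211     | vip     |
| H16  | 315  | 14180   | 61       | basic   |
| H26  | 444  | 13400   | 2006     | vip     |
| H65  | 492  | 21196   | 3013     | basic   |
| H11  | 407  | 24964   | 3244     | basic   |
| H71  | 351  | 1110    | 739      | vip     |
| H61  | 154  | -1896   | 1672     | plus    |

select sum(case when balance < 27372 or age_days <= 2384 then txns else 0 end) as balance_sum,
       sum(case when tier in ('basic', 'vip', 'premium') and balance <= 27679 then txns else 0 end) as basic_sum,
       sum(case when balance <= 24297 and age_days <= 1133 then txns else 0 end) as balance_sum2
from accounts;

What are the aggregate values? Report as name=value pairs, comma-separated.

balance_sum=4393, basic_sum=3062, balance_sum2=896

[balance_sum: balance < 27372 or age_days <= 2384]
acct=H78: ✓ → 98
acct=H97: ✓ → 401
acct=H83: ✓ → 299
acct=H15: ✗
acct=H36: ✓ → 327
acct=H91: ✓ → 379
acct=H59: ✓ → 230
acct=H73: ✓ → 496
acct=H16: ✓ → 315
acct=H26: ✓ → 444
acct=H65: ✓ → 492
acct=H11: ✓ → 407
acct=H71: ✓ → 351
acct=H61: ✓ → 154
balance_sum = 98 + 401 + 299 + 327 + 379 + 230 + 496 + 315 + 444 + 492 + 407 + 351 + 154 = 4393
—
[basic_sum: tier in ('basic', 'vip', 'premium') and balance <= 27679]
acct=H78: ✗
acct=H97: ✗
acct=H83: ✗
acct=H15: ✗
acct=H36: ✓ → 327
acct=H91: ✗
acct=H59: ✓ → 230
acct=H73: ✓ → 496
acct=H16: ✓ → 315
acct=H26: ✓ → 444
acct=H65: ✓ → 492
acct=H11: ✓ → 407
acct=H71: ✓ → 351
acct=H61: ✗
basic_sum = 327 + 230 + 496 + 315 + 444 + 492 + 407 + 351 = 3062
—
[balance_sum2: balance <= 24297 and age_days <= 1133]
acct=H78: ✗
acct=H97: ✗
acct=H83: ✗
acct=H15: ✗
acct=H36: ✗
acct=H91: ✗
acct=H59: ✓ → 230
acct=H73: ✗
acct=H16: ✓ → 315
acct=H26: ✗
acct=H65: ✗
acct=H11: ✗
acct=H71: ✓ → 351
acct=H61: ✗
balance_sum2 = 230 + 315 + 351 = 896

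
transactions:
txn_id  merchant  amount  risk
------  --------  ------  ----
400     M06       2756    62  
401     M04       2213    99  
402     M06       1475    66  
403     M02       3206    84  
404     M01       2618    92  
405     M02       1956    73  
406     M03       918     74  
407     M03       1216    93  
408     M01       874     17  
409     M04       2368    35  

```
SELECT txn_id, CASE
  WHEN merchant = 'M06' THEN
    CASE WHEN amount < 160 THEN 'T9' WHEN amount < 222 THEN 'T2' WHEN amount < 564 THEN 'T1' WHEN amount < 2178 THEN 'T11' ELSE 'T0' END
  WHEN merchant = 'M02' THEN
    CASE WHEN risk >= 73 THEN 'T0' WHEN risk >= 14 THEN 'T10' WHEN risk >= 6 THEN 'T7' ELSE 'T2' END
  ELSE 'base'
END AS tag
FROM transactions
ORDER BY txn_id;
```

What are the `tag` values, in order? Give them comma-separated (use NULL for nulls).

txn_id=400: merchant='M06' → inner[ELSE] → T0
txn_id=401: merchant='M04' → outer ELSE → base
txn_id=402: merchant='M06' → inner[amount < 2178] → T11
txn_id=403: merchant='M02' → inner[risk >= 73] → T0
txn_id=404: merchant='M01' → outer ELSE → base
txn_id=405: merchant='M02' → inner[risk >= 73] → T0
txn_id=406: merchant='M03' → outer ELSE → base
txn_id=407: merchant='M03' → outer ELSE → base
txn_id=408: merchant='M01' → outer ELSE → base
txn_id=409: merchant='M04' → outer ELSE → base

T0, base, T11, T0, base, T0, base, base, base, base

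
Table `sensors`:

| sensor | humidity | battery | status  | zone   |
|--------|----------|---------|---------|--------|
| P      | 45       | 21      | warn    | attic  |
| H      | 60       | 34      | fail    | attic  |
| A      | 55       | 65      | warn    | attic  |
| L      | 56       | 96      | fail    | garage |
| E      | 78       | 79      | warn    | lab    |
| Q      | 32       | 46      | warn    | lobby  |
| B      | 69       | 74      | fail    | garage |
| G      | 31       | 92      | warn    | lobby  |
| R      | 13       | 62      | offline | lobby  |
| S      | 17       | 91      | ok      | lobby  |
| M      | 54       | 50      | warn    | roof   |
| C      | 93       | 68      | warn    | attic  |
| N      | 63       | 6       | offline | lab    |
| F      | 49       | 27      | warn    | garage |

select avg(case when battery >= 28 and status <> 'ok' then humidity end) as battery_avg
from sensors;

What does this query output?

sensor=P: ✗
sensor=H: ✓ → 60
sensor=A: ✓ → 55
sensor=L: ✓ → 56
sensor=E: ✓ → 78
sensor=Q: ✓ → 32
sensor=B: ✓ → 69
sensor=G: ✓ → 31
sensor=R: ✓ → 13
sensor=S: ✗
sensor=M: ✓ → 54
sensor=C: ✓ → 93
sensor=N: ✗
sensor=F: ✗
battery_avg = (60 + 55 + 56 + 78 + 32 + 69 + 31 + 13 + 54 + 93) / 10 = 54.1

54.1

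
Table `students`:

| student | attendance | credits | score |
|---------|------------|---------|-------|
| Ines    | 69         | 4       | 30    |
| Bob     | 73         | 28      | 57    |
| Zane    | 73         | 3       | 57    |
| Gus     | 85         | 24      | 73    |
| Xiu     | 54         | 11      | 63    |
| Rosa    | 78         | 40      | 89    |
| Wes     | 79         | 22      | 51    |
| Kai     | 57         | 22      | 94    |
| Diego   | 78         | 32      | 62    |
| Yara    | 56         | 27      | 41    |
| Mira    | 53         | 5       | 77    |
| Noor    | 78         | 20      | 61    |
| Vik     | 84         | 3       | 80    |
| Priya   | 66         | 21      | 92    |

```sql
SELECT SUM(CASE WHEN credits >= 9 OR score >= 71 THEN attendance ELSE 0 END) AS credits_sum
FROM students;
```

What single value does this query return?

student=Ines: ✗
student=Bob: ✓ → 73
student=Zane: ✗
student=Gus: ✓ → 85
student=Xiu: ✓ → 54
student=Rosa: ✓ → 78
student=Wes: ✓ → 79
student=Kai: ✓ → 57
student=Diego: ✓ → 78
student=Yara: ✓ → 56
student=Mira: ✓ → 53
student=Noor: ✓ → 78
student=Vik: ✓ → 84
student=Priya: ✓ → 66
credits_sum = 73 + 85 + 54 + 78 + 79 + 57 + 78 + 56 + 53 + 78 + 84 + 66 = 841

841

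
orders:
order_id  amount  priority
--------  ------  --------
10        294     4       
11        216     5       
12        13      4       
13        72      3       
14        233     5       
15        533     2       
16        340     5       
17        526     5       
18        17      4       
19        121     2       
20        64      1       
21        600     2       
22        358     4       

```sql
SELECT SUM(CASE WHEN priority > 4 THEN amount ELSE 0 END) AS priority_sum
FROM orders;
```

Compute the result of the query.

1315

order_id=10: ✗
order_id=11: ✓ → 216
order_id=12: ✗
order_id=13: ✗
order_id=14: ✓ → 233
order_id=15: ✗
order_id=16: ✓ → 340
order_id=17: ✓ → 526
order_id=18: ✗
order_id=19: ✗
order_id=20: ✗
order_id=21: ✗
order_id=22: ✗
priority_sum = 216 + 233 + 340 + 526 = 1315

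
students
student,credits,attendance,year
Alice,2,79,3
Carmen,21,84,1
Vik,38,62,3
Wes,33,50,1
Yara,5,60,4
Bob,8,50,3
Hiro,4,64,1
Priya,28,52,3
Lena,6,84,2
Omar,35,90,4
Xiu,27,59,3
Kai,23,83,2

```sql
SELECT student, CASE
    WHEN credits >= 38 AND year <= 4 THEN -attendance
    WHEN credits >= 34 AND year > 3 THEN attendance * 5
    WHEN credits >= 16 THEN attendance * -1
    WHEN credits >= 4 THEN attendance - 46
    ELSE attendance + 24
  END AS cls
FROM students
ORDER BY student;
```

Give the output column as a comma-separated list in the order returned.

103, 4, -84, 18, -83, 38, 450, -52, -62, -50, -59, 14

student=Alice: ELSE → 103
student=Bob: credits >= 4 → 4
student=Carmen: credits >= 16 → -84
student=Hiro: credits >= 4 → 18
student=Kai: credits >= 16 → -83
student=Lena: credits >= 4 → 38
student=Omar: credits >= 34 AND year > 3 → 450
student=Priya: credits >= 16 → -52
student=Vik: credits >= 38 AND year <= 4 → -62
student=Wes: credits >= 16 → -50
student=Xiu: credits >= 16 → -59
student=Yara: credits >= 4 → 14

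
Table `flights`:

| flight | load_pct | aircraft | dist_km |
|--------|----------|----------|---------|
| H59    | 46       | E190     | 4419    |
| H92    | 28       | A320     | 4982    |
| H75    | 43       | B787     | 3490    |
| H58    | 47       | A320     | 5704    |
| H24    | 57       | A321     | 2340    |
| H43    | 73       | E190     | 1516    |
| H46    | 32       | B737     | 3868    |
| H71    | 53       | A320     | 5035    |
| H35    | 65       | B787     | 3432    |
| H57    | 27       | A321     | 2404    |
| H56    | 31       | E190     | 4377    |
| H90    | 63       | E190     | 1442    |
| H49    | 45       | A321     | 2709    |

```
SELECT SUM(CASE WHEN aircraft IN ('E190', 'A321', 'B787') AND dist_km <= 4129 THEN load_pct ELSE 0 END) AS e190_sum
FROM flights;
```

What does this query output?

flight=H59: ✗
flight=H92: ✗
flight=H75: ✓ → 43
flight=H58: ✗
flight=H24: ✓ → 57
flight=H43: ✓ → 73
flight=H46: ✗
flight=H71: ✗
flight=H35: ✓ → 65
flight=H57: ✓ → 27
flight=H56: ✗
flight=H90: ✓ → 63
flight=H49: ✓ → 45
e190_sum = 43 + 57 + 73 + 65 + 27 + 63 + 45 = 373

373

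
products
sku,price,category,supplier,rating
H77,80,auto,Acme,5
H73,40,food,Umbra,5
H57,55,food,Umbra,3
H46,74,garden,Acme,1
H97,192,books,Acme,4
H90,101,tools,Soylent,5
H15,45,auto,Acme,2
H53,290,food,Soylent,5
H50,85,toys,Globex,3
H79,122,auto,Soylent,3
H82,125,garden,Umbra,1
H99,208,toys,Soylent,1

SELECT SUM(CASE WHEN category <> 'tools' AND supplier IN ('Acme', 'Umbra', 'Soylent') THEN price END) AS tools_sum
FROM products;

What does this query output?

sku=H77: ✓ → 80
sku=H73: ✓ → 40
sku=H57: ✓ → 55
sku=H46: ✓ → 74
sku=H97: ✓ → 192
sku=H90: ✗
sku=H15: ✓ → 45
sku=H53: ✓ → 290
sku=H50: ✗
sku=H79: ✓ → 122
sku=H82: ✓ → 125
sku=H99: ✓ → 208
tools_sum = 80 + 40 + 55 + 74 + 192 + 45 + 290 + 122 + 125 + 208 = 1231

1231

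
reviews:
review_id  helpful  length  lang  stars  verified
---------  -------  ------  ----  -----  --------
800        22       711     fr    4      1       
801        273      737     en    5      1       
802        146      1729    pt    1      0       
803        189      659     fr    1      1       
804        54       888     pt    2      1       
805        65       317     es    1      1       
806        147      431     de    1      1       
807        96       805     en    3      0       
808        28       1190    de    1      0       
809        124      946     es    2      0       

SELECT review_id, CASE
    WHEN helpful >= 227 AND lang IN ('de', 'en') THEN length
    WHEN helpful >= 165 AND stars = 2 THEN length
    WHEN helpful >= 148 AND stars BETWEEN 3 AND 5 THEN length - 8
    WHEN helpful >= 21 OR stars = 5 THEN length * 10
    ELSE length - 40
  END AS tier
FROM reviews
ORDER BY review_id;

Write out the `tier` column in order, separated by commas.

7110, 737, 17290, 6590, 8880, 3170, 4310, 8050, 11900, 9460

review_id=800: helpful >= 21 OR stars = 5 → 7110
review_id=801: helpful >= 227 AND lang IN ('de', 'en') → 737
review_id=802: helpful >= 21 OR stars = 5 → 17290
review_id=803: helpful >= 21 OR stars = 5 → 6590
review_id=804: helpful >= 21 OR stars = 5 → 8880
review_id=805: helpful >= 21 OR stars = 5 → 3170
review_id=806: helpful >= 21 OR stars = 5 → 4310
review_id=807: helpful >= 21 OR stars = 5 → 8050
review_id=808: helpful >= 21 OR stars = 5 → 11900
review_id=809: helpful >= 21 OR stars = 5 → 9460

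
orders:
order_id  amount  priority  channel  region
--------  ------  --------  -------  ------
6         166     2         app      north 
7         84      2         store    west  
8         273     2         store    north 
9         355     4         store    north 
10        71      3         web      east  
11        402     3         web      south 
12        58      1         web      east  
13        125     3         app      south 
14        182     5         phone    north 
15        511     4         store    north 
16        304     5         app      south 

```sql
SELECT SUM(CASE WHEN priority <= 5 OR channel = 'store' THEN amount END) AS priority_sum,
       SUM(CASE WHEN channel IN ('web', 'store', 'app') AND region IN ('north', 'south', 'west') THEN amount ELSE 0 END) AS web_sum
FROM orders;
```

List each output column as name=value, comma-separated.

[priority_sum: priority <= 5 OR channel = 'store']
order_id=6: ✓ → 166
order_id=7: ✓ → 84
order_id=8: ✓ → 273
order_id=9: ✓ → 355
order_id=10: ✓ → 71
order_id=11: ✓ → 402
order_id=12: ✓ → 58
order_id=13: ✓ → 125
order_id=14: ✓ → 182
order_id=15: ✓ → 511
order_id=16: ✓ → 304
priority_sum = 166 + 84 + 273 + 355 + 71 + 402 + 58 + 125 + 182 + 511 + 304 = 2531
—
[web_sum: channel IN ('web', 'store', 'app') AND region IN ('north', 'south', 'west')]
order_id=6: ✓ → 166
order_id=7: ✓ → 84
order_id=8: ✓ → 273
order_id=9: ✓ → 355
order_id=10: ✗
order_id=11: ✓ → 402
order_id=12: ✗
order_id=13: ✓ → 125
order_id=14: ✗
order_id=15: ✓ → 511
order_id=16: ✓ → 304
web_sum = 166 + 84 + 273 + 355 + 402 + 125 + 511 + 304 = 2220

priority_sum=2531, web_sum=2220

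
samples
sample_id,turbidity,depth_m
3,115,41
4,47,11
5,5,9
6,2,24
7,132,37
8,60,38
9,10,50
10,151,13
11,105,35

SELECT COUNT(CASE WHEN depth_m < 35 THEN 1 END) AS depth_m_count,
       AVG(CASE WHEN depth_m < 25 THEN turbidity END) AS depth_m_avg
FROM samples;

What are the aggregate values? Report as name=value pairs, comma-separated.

[depth_m_count: depth_m < 35]
sample_id=3: ✗
sample_id=4: ✓ → 1
sample_id=5: ✓ → 1
sample_id=6: ✓ → 1
sample_id=7: ✗
sample_id=8: ✗
sample_id=9: ✗
sample_id=10: ✓ → 1
sample_id=11: ✗
depth_m_count = COUNT(1, 1, 1, 1) = 4
—
[depth_m_avg: depth_m < 25]
sample_id=3: ✗
sample_id=4: ✓ → 47
sample_id=5: ✓ → 5
sample_id=6: ✓ → 2
sample_id=7: ✗
sample_id=8: ✗
sample_id=9: ✗
sample_id=10: ✓ → 151
sample_id=11: ✗
depth_m_avg = (47 + 5 + 2 + 151) / 4 = 51.25

depth_m_count=4, depth_m_avg=51.25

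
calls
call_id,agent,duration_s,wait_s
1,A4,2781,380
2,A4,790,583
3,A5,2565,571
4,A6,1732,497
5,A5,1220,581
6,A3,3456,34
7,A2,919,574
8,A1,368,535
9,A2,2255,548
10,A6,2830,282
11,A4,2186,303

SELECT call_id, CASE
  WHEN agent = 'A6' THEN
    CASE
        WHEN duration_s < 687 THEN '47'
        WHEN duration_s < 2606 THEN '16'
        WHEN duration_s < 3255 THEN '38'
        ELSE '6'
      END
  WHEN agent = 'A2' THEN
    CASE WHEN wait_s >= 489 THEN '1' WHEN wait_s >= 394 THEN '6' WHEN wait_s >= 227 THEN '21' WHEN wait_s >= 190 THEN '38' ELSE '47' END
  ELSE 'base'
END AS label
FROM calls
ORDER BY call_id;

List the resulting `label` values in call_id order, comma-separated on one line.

call_id=1: agent='A4' → outer ELSE → base
call_id=2: agent='A4' → outer ELSE → base
call_id=3: agent='A5' → outer ELSE → base
call_id=4: agent='A6' → inner[duration_s < 2606] → 16
call_id=5: agent='A5' → outer ELSE → base
call_id=6: agent='A3' → outer ELSE → base
call_id=7: agent='A2' → inner[wait_s >= 489] → 1
call_id=8: agent='A1' → outer ELSE → base
call_id=9: agent='A2' → inner[wait_s >= 489] → 1
call_id=10: agent='A6' → inner[duration_s < 3255] → 38
call_id=11: agent='A4' → outer ELSE → base

base, base, base, 16, base, base, 1, base, 1, 38, base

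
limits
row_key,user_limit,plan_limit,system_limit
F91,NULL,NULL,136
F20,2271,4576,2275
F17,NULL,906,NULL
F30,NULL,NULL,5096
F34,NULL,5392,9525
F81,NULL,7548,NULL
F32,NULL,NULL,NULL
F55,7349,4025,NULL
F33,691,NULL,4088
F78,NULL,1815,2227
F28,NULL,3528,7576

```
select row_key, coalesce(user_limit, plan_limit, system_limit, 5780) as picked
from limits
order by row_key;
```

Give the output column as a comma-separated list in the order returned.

row_key=F17: user_limit=NULL, plan_limit=906 → 906
row_key=F20: user_limit=2271 → 2271
row_key=F28: user_limit=NULL, plan_limit=3528 → 3528
row_key=F30: user_limit=NULL, plan_limit=NULL, system_limit=5096 → 5096
row_key=F32: user_limit=NULL, plan_limit=NULL, system_limit=NULL, → literal 5780 → 5780
row_key=F33: user_limit=691 → 691
row_key=F34: user_limit=NULL, plan_limit=5392 → 5392
row_key=F55: user_limit=7349 → 7349
row_key=F78: user_limit=NULL, plan_limit=1815 → 1815
row_key=F81: user_limit=NULL, plan_limit=7548 → 7548
row_key=F91: user_limit=NULL, plan_limit=NULL, system_limit=136 → 136

906, 2271, 3528, 5096, 5780, 691, 5392, 7349, 1815, 7548, 136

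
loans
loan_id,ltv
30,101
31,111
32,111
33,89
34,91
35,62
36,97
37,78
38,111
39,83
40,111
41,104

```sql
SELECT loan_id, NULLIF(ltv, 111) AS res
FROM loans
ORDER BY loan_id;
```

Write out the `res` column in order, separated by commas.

101, NULL, NULL, 89, 91, 62, 97, 78, NULL, 83, NULL, 104

loan_id=30: ltv=101 vs 111: differ → 101
loan_id=31: ltv=111 vs 111: equal → NULL
loan_id=32: ltv=111 vs 111: equal → NULL
loan_id=33: ltv=89 vs 111: differ → 89
loan_id=34: ltv=91 vs 111: differ → 91
loan_id=35: ltv=62 vs 111: differ → 62
loan_id=36: ltv=97 vs 111: differ → 97
loan_id=37: ltv=78 vs 111: differ → 78
loan_id=38: ltv=111 vs 111: equal → NULL
loan_id=39: ltv=83 vs 111: differ → 83
loan_id=40: ltv=111 vs 111: equal → NULL
loan_id=41: ltv=104 vs 111: differ → 104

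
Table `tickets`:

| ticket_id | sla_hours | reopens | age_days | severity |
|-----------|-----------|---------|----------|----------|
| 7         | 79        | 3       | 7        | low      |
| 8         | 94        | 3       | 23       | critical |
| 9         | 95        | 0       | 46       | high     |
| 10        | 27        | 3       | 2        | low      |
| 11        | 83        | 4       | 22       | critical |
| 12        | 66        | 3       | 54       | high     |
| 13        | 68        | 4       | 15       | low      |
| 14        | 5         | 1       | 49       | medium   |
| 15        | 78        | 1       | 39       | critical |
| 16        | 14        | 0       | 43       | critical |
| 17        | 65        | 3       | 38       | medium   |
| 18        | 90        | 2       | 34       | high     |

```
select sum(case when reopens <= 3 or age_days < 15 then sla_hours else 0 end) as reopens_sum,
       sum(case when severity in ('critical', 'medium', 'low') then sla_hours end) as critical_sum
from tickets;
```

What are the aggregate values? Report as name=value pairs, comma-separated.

reopens_sum=613, critical_sum=513

[reopens_sum: reopens <= 3 or age_days < 15]
ticket_id=7: ✓ → 79
ticket_id=8: ✓ → 94
ticket_id=9: ✓ → 95
ticket_id=10: ✓ → 27
ticket_id=11: ✗
ticket_id=12: ✓ → 66
ticket_id=13: ✗
ticket_id=14: ✓ → 5
ticket_id=15: ✓ → 78
ticket_id=16: ✓ → 14
ticket_id=17: ✓ → 65
ticket_id=18: ✓ → 90
reopens_sum = 79 + 94 + 95 + 27 + 66 + 5 + 78 + 14 + 65 + 90 = 613
—
[critical_sum: severity in ('critical', 'medium', 'low')]
ticket_id=7: ✓ → 79
ticket_id=8: ✓ → 94
ticket_id=9: ✗
ticket_id=10: ✓ → 27
ticket_id=11: ✓ → 83
ticket_id=12: ✗
ticket_id=13: ✓ → 68
ticket_id=14: ✓ → 5
ticket_id=15: ✓ → 78
ticket_id=16: ✓ → 14
ticket_id=17: ✓ → 65
ticket_id=18: ✗
critical_sum = 79 + 94 + 27 + 83 + 68 + 5 + 78 + 14 + 65 = 513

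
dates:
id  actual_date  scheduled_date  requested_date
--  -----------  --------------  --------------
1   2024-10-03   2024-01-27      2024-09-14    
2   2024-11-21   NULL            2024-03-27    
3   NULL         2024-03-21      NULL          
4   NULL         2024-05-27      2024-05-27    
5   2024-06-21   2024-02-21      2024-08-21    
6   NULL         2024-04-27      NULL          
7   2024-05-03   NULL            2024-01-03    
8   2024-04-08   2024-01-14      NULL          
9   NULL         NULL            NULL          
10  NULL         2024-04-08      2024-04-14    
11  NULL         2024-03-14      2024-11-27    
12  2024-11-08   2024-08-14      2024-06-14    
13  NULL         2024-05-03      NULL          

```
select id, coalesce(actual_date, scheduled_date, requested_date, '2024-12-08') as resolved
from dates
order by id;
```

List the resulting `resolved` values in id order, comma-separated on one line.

id=1: actual_date=2024-10-03 → 2024-10-03
id=2: actual_date=2024-11-21 → 2024-11-21
id=3: actual_date=NULL, scheduled_date=2024-03-21 → 2024-03-21
id=4: actual_date=NULL, scheduled_date=2024-05-27 → 2024-05-27
id=5: actual_date=2024-06-21 → 2024-06-21
id=6: actual_date=NULL, scheduled_date=2024-04-27 → 2024-04-27
id=7: actual_date=2024-05-03 → 2024-05-03
id=8: actual_date=2024-04-08 → 2024-04-08
id=9: actual_date=NULL, scheduled_date=NULL, requested_date=NULL, → literal 2024-12-08 → 2024-12-08
id=10: actual_date=NULL, scheduled_date=2024-04-08 → 2024-04-08
id=11: actual_date=NULL, scheduled_date=2024-03-14 → 2024-03-14
id=12: actual_date=2024-11-08 → 2024-11-08
id=13: actual_date=NULL, scheduled_date=2024-05-03 → 2024-05-03

2024-10-03, 2024-11-21, 2024-03-21, 2024-05-27, 2024-06-21, 2024-04-27, 2024-05-03, 2024-04-08, 2024-12-08, 2024-04-08, 2024-03-14, 2024-11-08, 2024-05-03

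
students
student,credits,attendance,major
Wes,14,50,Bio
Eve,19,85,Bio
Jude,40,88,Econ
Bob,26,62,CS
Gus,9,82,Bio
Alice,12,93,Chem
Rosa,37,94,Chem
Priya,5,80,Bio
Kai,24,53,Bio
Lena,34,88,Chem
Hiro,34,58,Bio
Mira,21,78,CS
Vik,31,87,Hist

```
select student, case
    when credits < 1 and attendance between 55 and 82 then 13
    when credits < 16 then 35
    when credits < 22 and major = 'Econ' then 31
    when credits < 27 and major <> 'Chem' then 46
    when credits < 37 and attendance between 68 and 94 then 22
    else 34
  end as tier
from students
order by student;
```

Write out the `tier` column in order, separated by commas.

35, 46, 46, 35, 34, 34, 46, 22, 46, 35, 34, 22, 35

student=Alice: credits < 16 → 35
student=Bob: credits < 27 and major <> 'Chem' → 46
student=Eve: credits < 27 and major <> 'Chem' → 46
student=Gus: credits < 16 → 35
student=Hiro: ELSE → 34
student=Jude: ELSE → 34
student=Kai: credits < 27 and major <> 'Chem' → 46
student=Lena: credits < 37 and attendance between 68 and 94 → 22
student=Mira: credits < 27 and major <> 'Chem' → 46
student=Priya: credits < 16 → 35
student=Rosa: ELSE → 34
student=Vik: credits < 37 and attendance between 68 and 94 → 22
student=Wes: credits < 16 → 35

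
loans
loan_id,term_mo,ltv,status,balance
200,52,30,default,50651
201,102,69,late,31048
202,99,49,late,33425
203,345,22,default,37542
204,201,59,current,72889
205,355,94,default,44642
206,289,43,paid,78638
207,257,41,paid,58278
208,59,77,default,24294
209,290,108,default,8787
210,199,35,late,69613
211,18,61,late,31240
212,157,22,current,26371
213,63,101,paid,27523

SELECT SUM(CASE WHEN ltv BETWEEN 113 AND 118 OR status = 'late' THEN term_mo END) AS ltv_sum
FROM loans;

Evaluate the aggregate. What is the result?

418

loan_id=200: ✗
loan_id=201: ✓ → 102
loan_id=202: ✓ → 99
loan_id=203: ✗
loan_id=204: ✗
loan_id=205: ✗
loan_id=206: ✗
loan_id=207: ✗
loan_id=208: ✗
loan_id=209: ✗
loan_id=210: ✓ → 199
loan_id=211: ✓ → 18
loan_id=212: ✗
loan_id=213: ✗
ltv_sum = 102 + 99 + 199 + 18 = 418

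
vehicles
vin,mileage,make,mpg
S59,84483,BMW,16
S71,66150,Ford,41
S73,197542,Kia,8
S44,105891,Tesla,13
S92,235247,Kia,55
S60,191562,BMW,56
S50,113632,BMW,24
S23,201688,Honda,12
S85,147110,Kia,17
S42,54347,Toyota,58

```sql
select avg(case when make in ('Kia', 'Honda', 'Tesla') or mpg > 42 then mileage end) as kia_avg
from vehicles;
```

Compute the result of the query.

161912.4285714286

vin=S59: ✗
vin=S71: ✗
vin=S73: ✓ → 197542
vin=S44: ✓ → 105891
vin=S92: ✓ → 235247
vin=S60: ✓ → 191562
vin=S50: ✗
vin=S23: ✓ → 201688
vin=S85: ✓ → 147110
vin=S42: ✓ → 54347
kia_avg = (197542 + 105891 + 235247 + 191562 + 201688 + 147110 + 54347) / 7 = 161912.4285714286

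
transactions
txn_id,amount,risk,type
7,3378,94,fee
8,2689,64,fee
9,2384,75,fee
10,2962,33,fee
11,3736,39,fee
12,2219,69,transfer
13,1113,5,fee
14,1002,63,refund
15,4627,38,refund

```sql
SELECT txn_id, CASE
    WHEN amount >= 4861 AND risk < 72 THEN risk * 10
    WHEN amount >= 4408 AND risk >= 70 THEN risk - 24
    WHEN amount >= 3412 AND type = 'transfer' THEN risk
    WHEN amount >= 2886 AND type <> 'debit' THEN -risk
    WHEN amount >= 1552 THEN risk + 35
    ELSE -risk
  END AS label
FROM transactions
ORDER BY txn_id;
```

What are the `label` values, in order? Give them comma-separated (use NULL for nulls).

-94, 99, 110, -33, -39, 104, -5, -63, -38

txn_id=7: amount >= 2886 AND type <> 'debit' → -94
txn_id=8: amount >= 1552 → 99
txn_id=9: amount >= 1552 → 110
txn_id=10: amount >= 2886 AND type <> 'debit' → -33
txn_id=11: amount >= 2886 AND type <> 'debit' → -39
txn_id=12: amount >= 1552 → 104
txn_id=13: ELSE → -5
txn_id=14: ELSE → -63
txn_id=15: amount >= 2886 AND type <> 'debit' → -38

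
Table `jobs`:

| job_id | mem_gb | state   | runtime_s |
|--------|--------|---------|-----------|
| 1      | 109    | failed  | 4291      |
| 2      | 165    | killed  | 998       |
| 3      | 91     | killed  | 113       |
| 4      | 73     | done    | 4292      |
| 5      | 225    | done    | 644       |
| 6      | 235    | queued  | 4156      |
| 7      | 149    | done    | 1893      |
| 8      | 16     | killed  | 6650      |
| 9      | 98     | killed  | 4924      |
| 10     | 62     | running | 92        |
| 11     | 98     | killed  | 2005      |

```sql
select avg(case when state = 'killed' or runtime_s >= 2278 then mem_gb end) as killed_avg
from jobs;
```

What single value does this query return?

job_id=1: ✓ → 109
job_id=2: ✓ → 165
job_id=3: ✓ → 91
job_id=4: ✓ → 73
job_id=5: ✗
job_id=6: ✓ → 235
job_id=7: ✗
job_id=8: ✓ → 16
job_id=9: ✓ → 98
job_id=10: ✗
job_id=11: ✓ → 98
killed_avg = (109 + 165 + 91 + 73 + 235 + 16 + 98 + 98) / 8 = 110.625

110.625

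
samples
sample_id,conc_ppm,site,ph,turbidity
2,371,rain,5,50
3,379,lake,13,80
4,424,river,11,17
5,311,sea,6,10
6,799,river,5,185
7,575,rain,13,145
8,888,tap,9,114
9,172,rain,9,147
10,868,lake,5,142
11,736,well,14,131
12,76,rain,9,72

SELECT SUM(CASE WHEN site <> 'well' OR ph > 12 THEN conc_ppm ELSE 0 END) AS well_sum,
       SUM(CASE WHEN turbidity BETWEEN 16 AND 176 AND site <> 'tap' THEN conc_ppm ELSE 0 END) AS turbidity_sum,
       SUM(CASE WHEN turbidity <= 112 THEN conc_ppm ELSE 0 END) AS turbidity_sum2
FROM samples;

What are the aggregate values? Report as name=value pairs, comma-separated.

[well_sum: site <> 'well' OR ph > 12]
sample_id=2: ✓ → 371
sample_id=3: ✓ → 379
sample_id=4: ✓ → 424
sample_id=5: ✓ → 311
sample_id=6: ✓ → 799
sample_id=7: ✓ → 575
sample_id=8: ✓ → 888
sample_id=9: ✓ → 172
sample_id=10: ✓ → 868
sample_id=11: ✓ → 736
sample_id=12: ✓ → 76
well_sum = 371 + 379 + 424 + 311 + 799 + 575 + 888 + 172 + 868 + 736 + 76 = 5599
—
[turbidity_sum: turbidity BETWEEN 16 AND 176 AND site <> 'tap']
sample_id=2: ✓ → 371
sample_id=3: ✓ → 379
sample_id=4: ✓ → 424
sample_id=5: ✗
sample_id=6: ✗
sample_id=7: ✓ → 575
sample_id=8: ✗
sample_id=9: ✓ → 172
sample_id=10: ✓ → 868
sample_id=11: ✓ → 736
sample_id=12: ✓ → 76
turbidity_sum = 371 + 379 + 424 + 575 + 172 + 868 + 736 + 76 = 3601
—
[turbidity_sum2: turbidity <= 112]
sample_id=2: ✓ → 371
sample_id=3: ✓ → 379
sample_id=4: ✓ → 424
sample_id=5: ✓ → 311
sample_id=6: ✗
sample_id=7: ✗
sample_id=8: ✗
sample_id=9: ✗
sample_id=10: ✗
sample_id=11: ✗
sample_id=12: ✓ → 76
turbidity_sum2 = 371 + 379 + 424 + 311 + 76 = 1561

well_sum=5599, turbidity_sum=3601, turbidity_sum2=1561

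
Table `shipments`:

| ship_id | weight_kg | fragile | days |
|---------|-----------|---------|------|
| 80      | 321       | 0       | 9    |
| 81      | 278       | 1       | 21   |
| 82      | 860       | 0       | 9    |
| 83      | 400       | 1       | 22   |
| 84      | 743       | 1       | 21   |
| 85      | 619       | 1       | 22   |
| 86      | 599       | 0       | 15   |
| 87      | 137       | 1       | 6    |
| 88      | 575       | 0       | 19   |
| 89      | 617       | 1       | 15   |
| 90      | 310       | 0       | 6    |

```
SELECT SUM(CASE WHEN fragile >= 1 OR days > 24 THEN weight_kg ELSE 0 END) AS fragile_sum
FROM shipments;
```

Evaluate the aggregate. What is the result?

ship_id=80: ✗
ship_id=81: ✓ → 278
ship_id=82: ✗
ship_id=83: ✓ → 400
ship_id=84: ✓ → 743
ship_id=85: ✓ → 619
ship_id=86: ✗
ship_id=87: ✓ → 137
ship_id=88: ✗
ship_id=89: ✓ → 617
ship_id=90: ✗
fragile_sum = 278 + 400 + 743 + 619 + 137 + 617 = 2794

2794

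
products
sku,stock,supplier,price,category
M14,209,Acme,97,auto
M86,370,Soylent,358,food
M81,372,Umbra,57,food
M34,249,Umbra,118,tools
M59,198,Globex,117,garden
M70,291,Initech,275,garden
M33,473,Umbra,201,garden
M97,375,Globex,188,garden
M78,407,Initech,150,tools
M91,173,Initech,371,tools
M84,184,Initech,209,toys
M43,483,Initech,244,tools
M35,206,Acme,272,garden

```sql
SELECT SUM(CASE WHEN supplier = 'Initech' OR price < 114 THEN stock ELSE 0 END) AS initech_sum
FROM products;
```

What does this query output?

2119

sku=M14: ✓ → 209
sku=M86: ✗
sku=M81: ✓ → 372
sku=M34: ✗
sku=M59: ✗
sku=M70: ✓ → 291
sku=M33: ✗
sku=M97: ✗
sku=M78: ✓ → 407
sku=M91: ✓ → 173
sku=M84: ✓ → 184
sku=M43: ✓ → 483
sku=M35: ✗
initech_sum = 209 + 372 + 291 + 407 + 173 + 184 + 483 = 2119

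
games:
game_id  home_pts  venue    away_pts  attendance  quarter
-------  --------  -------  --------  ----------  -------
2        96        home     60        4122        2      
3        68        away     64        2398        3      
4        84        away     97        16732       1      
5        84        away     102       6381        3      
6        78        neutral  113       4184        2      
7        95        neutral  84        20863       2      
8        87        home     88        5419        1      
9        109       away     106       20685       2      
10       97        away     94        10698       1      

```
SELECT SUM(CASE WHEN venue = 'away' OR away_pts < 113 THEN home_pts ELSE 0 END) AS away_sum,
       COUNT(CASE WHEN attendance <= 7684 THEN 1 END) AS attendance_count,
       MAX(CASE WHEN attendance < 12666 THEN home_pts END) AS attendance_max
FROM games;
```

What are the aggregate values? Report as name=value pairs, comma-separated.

[away_sum: venue = 'away' OR away_pts < 113]
game_id=2: ✓ → 96
game_id=3: ✓ → 68
game_id=4: ✓ → 84
game_id=5: ✓ → 84
game_id=6: ✗
game_id=7: ✓ → 95
game_id=8: ✓ → 87
game_id=9: ✓ → 109
game_id=10: ✓ → 97
away_sum = 96 + 68 + 84 + 84 + 95 + 87 + 109 + 97 = 720
—
[attendance_count: attendance <= 7684]
game_id=2: ✓ → 1
game_id=3: ✓ → 1
game_id=4: ✗
game_id=5: ✓ → 1
game_id=6: ✓ → 1
game_id=7: ✗
game_id=8: ✓ → 1
game_id=9: ✗
game_id=10: ✗
attendance_count = COUNT(1, 1, 1, 1, 1) = 5
—
[attendance_max: attendance < 12666]
game_id=2: ✓ → 96
game_id=3: ✓ → 68
game_id=4: ✗
game_id=5: ✓ → 84
game_id=6: ✓ → 78
game_id=7: ✗
game_id=8: ✓ → 87
game_id=9: ✗
game_id=10: ✓ → 97
attendance_max = MAX(96, 68, 84, 78, 87, 97) = 97

away_sum=720, attendance_count=5, attendance_max=97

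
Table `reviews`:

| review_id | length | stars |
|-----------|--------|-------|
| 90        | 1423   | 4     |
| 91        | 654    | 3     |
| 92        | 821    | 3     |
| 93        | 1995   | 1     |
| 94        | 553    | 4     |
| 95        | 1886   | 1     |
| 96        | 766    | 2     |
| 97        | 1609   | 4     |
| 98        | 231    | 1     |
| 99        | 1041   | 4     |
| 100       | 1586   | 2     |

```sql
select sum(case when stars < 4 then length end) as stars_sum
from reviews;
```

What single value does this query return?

7939

review_id=90: ✗
review_id=91: ✓ → 654
review_id=92: ✓ → 821
review_id=93: ✓ → 1995
review_id=94: ✗
review_id=95: ✓ → 1886
review_id=96: ✓ → 766
review_id=97: ✗
review_id=98: ✓ → 231
review_id=99: ✗
review_id=100: ✓ → 1586
stars_sum = 654 + 821 + 1995 + 1886 + 766 + 231 + 1586 = 7939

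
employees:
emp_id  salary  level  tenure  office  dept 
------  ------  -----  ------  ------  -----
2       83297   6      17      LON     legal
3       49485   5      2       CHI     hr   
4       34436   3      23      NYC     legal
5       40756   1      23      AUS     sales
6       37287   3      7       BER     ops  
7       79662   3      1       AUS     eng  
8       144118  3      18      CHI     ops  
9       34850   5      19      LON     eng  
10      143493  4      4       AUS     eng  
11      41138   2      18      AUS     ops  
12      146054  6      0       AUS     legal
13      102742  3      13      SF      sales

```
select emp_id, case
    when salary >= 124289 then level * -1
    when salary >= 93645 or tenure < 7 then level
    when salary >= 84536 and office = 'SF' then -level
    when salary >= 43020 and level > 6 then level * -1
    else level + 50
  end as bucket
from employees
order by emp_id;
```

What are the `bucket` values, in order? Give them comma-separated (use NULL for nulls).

56, 5, 53, 51, 53, 3, -3, 55, -4, 52, -6, 3

emp_id=2: ELSE → 56
emp_id=3: salary >= 93645 or tenure < 7 → 5
emp_id=4: ELSE → 53
emp_id=5: ELSE → 51
emp_id=6: ELSE → 53
emp_id=7: salary >= 93645 or tenure < 7 → 3
emp_id=8: salary >= 124289 → -3
emp_id=9: ELSE → 55
emp_id=10: salary >= 124289 → -4
emp_id=11: ELSE → 52
emp_id=12: salary >= 124289 → -6
emp_id=13: salary >= 93645 or tenure < 7 → 3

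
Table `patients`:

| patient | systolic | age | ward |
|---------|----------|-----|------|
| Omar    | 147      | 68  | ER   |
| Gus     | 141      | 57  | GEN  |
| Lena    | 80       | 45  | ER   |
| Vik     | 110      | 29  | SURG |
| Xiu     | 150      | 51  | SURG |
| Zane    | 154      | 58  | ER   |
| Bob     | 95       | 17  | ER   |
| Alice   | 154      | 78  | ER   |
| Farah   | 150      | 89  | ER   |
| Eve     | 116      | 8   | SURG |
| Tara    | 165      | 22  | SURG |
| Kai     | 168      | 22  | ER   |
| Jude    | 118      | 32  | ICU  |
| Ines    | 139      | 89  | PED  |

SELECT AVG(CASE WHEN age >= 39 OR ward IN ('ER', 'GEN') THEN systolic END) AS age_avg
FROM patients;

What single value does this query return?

patient=Omar: ✓ → 147
patient=Gus: ✓ → 141
patient=Lena: ✓ → 80
patient=Vik: ✗
patient=Xiu: ✓ → 150
patient=Zane: ✓ → 154
patient=Bob: ✓ → 95
patient=Alice: ✓ → 154
patient=Farah: ✓ → 150
patient=Eve: ✗
patient=Tara: ✗
patient=Kai: ✓ → 168
patient=Jude: ✗
patient=Ines: ✓ → 139
age_avg = (147 + 141 + 80 + 150 + 154 + 95 + 154 + 150 + 168 + 139) / 10 = 137.8

137.8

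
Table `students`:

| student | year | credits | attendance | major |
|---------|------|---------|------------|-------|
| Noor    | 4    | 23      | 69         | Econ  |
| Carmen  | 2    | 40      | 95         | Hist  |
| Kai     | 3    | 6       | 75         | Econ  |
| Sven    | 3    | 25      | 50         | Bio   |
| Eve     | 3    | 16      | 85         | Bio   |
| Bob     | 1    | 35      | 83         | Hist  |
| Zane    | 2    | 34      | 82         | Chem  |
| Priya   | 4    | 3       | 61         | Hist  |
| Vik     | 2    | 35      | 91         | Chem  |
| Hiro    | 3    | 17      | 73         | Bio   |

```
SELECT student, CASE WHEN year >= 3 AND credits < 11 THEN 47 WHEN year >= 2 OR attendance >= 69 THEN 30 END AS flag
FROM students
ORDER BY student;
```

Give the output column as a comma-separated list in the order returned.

30, 30, 30, 30, 47, 30, 47, 30, 30, 30

student=Bob: year >= 2 OR attendance >= 69 → 30
student=Carmen: year >= 2 OR attendance >= 69 → 30
student=Eve: year >= 2 OR attendance >= 69 → 30
student=Hiro: year >= 2 OR attendance >= 69 → 30
student=Kai: year >= 3 AND credits < 11 → 47
student=Noor: year >= 2 OR attendance >= 69 → 30
student=Priya: year >= 3 AND credits < 11 → 47
student=Sven: year >= 2 OR attendance >= 69 → 30
student=Vik: year >= 2 OR attendance >= 69 → 30
student=Zane: year >= 2 OR attendance >= 69 → 30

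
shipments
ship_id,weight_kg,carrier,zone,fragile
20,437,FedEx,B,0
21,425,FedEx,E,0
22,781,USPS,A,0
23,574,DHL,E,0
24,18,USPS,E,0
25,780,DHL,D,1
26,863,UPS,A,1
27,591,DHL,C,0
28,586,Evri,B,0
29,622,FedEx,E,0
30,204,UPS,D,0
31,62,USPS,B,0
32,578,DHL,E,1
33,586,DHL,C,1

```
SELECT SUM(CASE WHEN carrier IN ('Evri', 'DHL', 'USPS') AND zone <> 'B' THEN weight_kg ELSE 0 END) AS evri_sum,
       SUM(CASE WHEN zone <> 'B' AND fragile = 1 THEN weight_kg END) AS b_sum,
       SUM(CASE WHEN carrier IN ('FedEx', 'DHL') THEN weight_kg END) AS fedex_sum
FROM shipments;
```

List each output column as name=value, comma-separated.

[evri_sum: carrier IN ('Evri', 'DHL', 'USPS') AND zone <> 'B']
ship_id=20: ✗
ship_id=21: ✗
ship_id=22: ✓ → 781
ship_id=23: ✓ → 574
ship_id=24: ✓ → 18
ship_id=25: ✓ → 780
ship_id=26: ✗
ship_id=27: ✓ → 591
ship_id=28: ✗
ship_id=29: ✗
ship_id=30: ✗
ship_id=31: ✗
ship_id=32: ✓ → 578
ship_id=33: ✓ → 586
evri_sum = 781 + 574 + 18 + 780 + 591 + 578 + 586 = 3908
—
[b_sum: zone <> 'B' AND fragile = 1]
ship_id=20: ✗
ship_id=21: ✗
ship_id=22: ✗
ship_id=23: ✗
ship_id=24: ✗
ship_id=25: ✓ → 780
ship_id=26: ✓ → 863
ship_id=27: ✗
ship_id=28: ✗
ship_id=29: ✗
ship_id=30: ✗
ship_id=31: ✗
ship_id=32: ✓ → 578
ship_id=33: ✓ → 586
b_sum = 780 + 863 + 578 + 586 = 2807
—
[fedex_sum: carrier IN ('FedEx', 'DHL')]
ship_id=20: ✓ → 437
ship_id=21: ✓ → 425
ship_id=22: ✗
ship_id=23: ✓ → 574
ship_id=24: ✗
ship_id=25: ✓ → 780
ship_id=26: ✗
ship_id=27: ✓ → 591
ship_id=28: ✗
ship_id=29: ✓ → 622
ship_id=30: ✗
ship_id=31: ✗
ship_id=32: ✓ → 578
ship_id=33: ✓ → 586
fedex_sum = 437 + 425 + 574 + 780 + 591 + 622 + 578 + 586 = 4593

evri_sum=3908, b_sum=2807, fedex_sum=4593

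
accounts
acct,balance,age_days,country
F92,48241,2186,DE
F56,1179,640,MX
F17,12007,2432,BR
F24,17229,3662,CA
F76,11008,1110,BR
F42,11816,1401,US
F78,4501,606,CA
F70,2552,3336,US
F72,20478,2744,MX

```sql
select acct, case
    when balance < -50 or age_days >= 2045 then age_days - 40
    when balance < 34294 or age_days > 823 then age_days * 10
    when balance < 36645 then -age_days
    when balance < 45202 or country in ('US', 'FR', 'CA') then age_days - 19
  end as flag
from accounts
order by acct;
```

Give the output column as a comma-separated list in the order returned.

acct=F17: balance < -50 or age_days >= 2045 → 2392
acct=F24: balance < -50 or age_days >= 2045 → 3622
acct=F42: balance < 34294 or age_days > 823 → 14010
acct=F56: balance < 34294 or age_days > 823 → 6400
acct=F70: balance < -50 or age_days >= 2045 → 3296
acct=F72: balance < -50 or age_days >= 2045 → 2704
acct=F76: balance < 34294 or age_days > 823 → 11100
acct=F78: balance < 34294 or age_days > 823 → 6060
acct=F92: balance < -50 or age_days >= 2045 → 2146

2392, 3622, 14010, 6400, 3296, 2704, 11100, 6060, 2146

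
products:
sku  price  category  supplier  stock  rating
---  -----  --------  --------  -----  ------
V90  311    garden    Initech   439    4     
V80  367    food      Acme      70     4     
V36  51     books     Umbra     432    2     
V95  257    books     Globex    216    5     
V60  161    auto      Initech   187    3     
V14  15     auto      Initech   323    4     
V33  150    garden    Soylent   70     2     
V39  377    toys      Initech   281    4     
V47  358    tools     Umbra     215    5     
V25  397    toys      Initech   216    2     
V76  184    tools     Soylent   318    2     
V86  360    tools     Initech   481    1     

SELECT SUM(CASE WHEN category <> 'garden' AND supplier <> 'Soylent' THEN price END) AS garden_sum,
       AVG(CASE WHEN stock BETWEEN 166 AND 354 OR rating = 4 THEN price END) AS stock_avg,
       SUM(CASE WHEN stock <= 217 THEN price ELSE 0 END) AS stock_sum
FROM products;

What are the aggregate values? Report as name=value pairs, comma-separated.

garden_sum=2343, stock_avg=269.6666666667, stock_sum=1690

[garden_sum: category <> 'garden' AND supplier <> 'Soylent']
sku=V90: ✗
sku=V80: ✓ → 367
sku=V36: ✓ → 51
sku=V95: ✓ → 257
sku=V60: ✓ → 161
sku=V14: ✓ → 15
sku=V33: ✗
sku=V39: ✓ → 377
sku=V47: ✓ → 358
sku=V25: ✓ → 397
sku=V76: ✗
sku=V86: ✓ → 360
garden_sum = 367 + 51 + 257 + 161 + 15 + 377 + 358 + 397 + 360 = 2343
—
[stock_avg: stock BETWEEN 166 AND 354 OR rating = 4]
sku=V90: ✓ → 311
sku=V80: ✓ → 367
sku=V36: ✗
sku=V95: ✓ → 257
sku=V60: ✓ → 161
sku=V14: ✓ → 15
sku=V33: ✗
sku=V39: ✓ → 377
sku=V47: ✓ → 358
sku=V25: ✓ → 397
sku=V76: ✓ → 184
sku=V86: ✗
stock_avg = (311 + 367 + 257 + 161 + 15 + 377 + 358 + 397 + 184) / 9 = 269.6666666667
—
[stock_sum: stock <= 217]
sku=V90: ✗
sku=V80: ✓ → 367
sku=V36: ✗
sku=V95: ✓ → 257
sku=V60: ✓ → 161
sku=V14: ✗
sku=V33: ✓ → 150
sku=V39: ✗
sku=V47: ✓ → 358
sku=V25: ✓ → 397
sku=V76: ✗
sku=V86: ✗
stock_sum = 367 + 257 + 161 + 150 + 358 + 397 = 1690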